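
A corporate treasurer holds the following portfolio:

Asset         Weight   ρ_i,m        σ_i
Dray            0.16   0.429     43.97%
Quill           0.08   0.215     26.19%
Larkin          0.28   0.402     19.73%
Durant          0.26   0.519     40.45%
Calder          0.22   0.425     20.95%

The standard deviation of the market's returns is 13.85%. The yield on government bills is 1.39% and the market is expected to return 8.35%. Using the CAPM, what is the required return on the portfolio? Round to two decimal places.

7.98%

β_Dray = 0.429 × 43.97% / 13.85% = 1.3620
β_Quill = 0.215 × 26.19% / 13.85% = 0.4066
β_Larkin = 0.402 × 19.73% / 13.85% = 0.5727
β_Durant = 0.519 × 40.45% / 13.85% = 1.5158
β_Calder = 0.425 × 20.95% / 13.85% = 0.6429
β_P = Σ w_i β_i = 0.16×1.3620 + 0.08×0.4066 + 0.28×0.5727 + 0.26×1.5158 + 0.22×0.6429 = 0.9464
MRP = 8.35% − 1.39% = 6.96%
E(R_P) = R_f + β_P × MRP = 1.39% + 0.9464 × 6.96% = 7.98%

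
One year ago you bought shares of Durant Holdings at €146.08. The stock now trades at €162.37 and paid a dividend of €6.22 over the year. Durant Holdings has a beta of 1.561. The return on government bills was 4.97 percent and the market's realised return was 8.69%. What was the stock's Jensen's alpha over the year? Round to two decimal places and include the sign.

Realised HPR = (P1 + D1 − P0) / P0 = (162.37 + 6.22 − 146.08) / 146.08 = 22.51 / 146.08 = 15.4094%
MRP = 8.69% − 4.97% = 3.72%
CAPM required = R_f + β·MRP = 4.97% + 1.561 × 3.72% = 10.77692%
α = realised − required = 15.4094% − 10.77692% = +4.63%

+4.63%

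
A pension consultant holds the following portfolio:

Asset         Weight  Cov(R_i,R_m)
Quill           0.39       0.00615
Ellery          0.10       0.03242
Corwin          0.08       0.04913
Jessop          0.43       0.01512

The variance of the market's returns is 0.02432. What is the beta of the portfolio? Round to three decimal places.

0.661

β_Quill = 0.00615 / 0.02432 = 0.2529
β_Ellery = 0.03242 / 0.02432 = 1.3331
β_Corwin = 0.04913 / 0.02432 = 2.0201
β_Jessop = 0.01512 / 0.02432 = 0.6217
β_P = Σ w_i β_i = 0.39×0.2529 + 0.10×1.3331 + 0.08×2.0201 + 0.43×0.6217 = 0.6609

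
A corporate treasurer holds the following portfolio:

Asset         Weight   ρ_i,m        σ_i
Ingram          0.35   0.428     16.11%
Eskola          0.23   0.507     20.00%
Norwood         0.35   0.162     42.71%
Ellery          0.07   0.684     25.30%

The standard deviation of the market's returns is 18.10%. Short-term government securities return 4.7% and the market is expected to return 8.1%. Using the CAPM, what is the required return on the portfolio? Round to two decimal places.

β_Ingram = 0.428 × 16.11% / 18.10% = 0.3809
β_Eskola = 0.507 × 20.00% / 18.10% = 0.5602
β_Norwood = 0.162 × 42.71% / 18.10% = 0.3823
β_Ellery = 0.684 × 25.30% / 18.10% = 0.9561
β_P = Σ w_i β_i = 0.35×0.3809 + 0.23×0.5602 + 0.35×0.3823 + 0.07×0.9561 = 0.4629
MRP = 8.1% − 4.7% = 3.40%
E(R_P) = R_f + β_P × MRP = 4.7% + 0.4629 × 3.4% = 6.27%

6.27%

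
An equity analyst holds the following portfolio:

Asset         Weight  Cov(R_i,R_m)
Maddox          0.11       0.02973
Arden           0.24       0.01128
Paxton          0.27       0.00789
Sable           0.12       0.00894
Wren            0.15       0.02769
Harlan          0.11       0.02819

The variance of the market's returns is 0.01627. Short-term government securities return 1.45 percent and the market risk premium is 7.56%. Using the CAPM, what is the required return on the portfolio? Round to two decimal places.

9.09%

β_Maddox = 0.02973 / 0.01627 = 1.8273
β_Arden = 0.01128 / 0.01627 = 0.6933
β_Paxton = 0.00789 / 0.01627 = 0.4849
β_Sable = 0.00894 / 0.01627 = 0.5495
β_Wren = 0.02769 / 0.01627 = 1.7019
β_Harlan = 0.02819 / 0.01627 = 1.7326
β_P = Σ w_i β_i = 0.11×1.8273 + 0.24×0.6933 + 0.27×0.4849 + 0.12×0.5495 + 0.15×1.7019 + 0.11×1.7326 = 1.0101
E(R_P) = R_f + β_P × MRP = 1.45% + 1.0101 × 7.56% = 9.09%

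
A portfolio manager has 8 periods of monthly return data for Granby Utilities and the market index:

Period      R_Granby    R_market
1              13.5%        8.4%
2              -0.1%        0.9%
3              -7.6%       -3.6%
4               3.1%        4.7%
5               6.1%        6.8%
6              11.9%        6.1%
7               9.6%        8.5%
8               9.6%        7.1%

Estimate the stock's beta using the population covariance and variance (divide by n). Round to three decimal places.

1.580

Mean R_i = (13.5 − 0.1 − 7.6 + 3.1 + 6.1 + 11.9 + 9.6 + 9.6) / 8 = 5.7625%
Mean R_m = (8.4 + 0.9 − 3.6 + 4.7 + 6.8 + 6.1 + 8.5 + 7.1) / 8 = 4.8625%
Σ(R_i − R̄_i)(R_m − R̄_m) = 194.9088  ⇒  Cov = 194.9088 / 8 = 24.3636
Σ(R_m − R̄_m)² = 123.3788  ⇒  Var(R_m) = 123.3788 / 8 = 15.4224
β = Cov / Var(R_m) = 24.3636 / 15.4224 = 1.5798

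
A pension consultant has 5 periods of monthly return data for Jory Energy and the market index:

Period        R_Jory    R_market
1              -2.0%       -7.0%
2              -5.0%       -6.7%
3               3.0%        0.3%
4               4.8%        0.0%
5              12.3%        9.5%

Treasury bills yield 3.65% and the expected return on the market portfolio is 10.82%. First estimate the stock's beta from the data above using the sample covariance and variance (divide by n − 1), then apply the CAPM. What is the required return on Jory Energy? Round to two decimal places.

Mean R_i = (-2.0 − 5.0 + 3.0 + 4.8 + 12.3) / 5 = 2.6200%
Mean R_m = (-7.0 − 6.7 + 0.3 + 0.0 + 9.5) / 5 = -0.7800%
Σ(R_i − R̄_i)(R_m − R̄_m) = 175.4680  ⇒  Cov = 175.4680 / 4 = 43.8670
Σ(R_m − R̄_m)² = 181.1880  ⇒  Var(R_m) = 181.1880 / 4 = 45.2970
β = Cov / Var(R_m) = 43.8670 / 45.2970 = 0.9684
MRP = 10.82% − 3.65% = 7.17%
E(R) = R_f + β × MRP = 3.65% + 0.9684 × 7.17% = 10.59%

10.59%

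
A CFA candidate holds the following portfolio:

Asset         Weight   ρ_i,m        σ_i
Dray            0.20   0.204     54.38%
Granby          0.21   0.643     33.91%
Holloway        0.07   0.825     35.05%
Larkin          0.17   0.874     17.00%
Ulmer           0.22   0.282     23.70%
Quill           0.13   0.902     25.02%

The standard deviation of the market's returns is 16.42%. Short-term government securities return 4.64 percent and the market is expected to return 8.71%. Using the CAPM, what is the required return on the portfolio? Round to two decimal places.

8.54%

β_Dray = 0.204 × 54.38% / 16.42% = 0.6756
β_Granby = 0.643 × 33.91% / 16.42% = 1.3279
β_Holloway = 0.825 × 35.05% / 16.42% = 1.7610
β_Larkin = 0.874 × 17.00% / 16.42% = 0.9049
β_Ulmer = 0.282 × 23.70% / 16.42% = 0.4070
β_Quill = 0.902 × 25.02% / 16.42% = 1.3744
β_P = Σ w_i β_i = 0.20×0.6756 + 0.21×1.3279 + 0.07×1.7610 + 0.17×0.9049 + 0.22×0.4070 + 0.13×1.3744 = 0.9593
MRP = 8.71% − 4.64% = 4.07%
E(R_P) = R_f + β_P × MRP = 4.64% + 0.9593 × 4.07% = 8.54%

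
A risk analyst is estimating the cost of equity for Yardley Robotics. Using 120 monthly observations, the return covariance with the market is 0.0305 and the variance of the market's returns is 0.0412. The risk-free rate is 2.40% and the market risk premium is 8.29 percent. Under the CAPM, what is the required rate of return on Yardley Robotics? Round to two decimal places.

8.54%

β = Cov(R_i, R_m) / Var(R_m) = 0.0305 / 0.0412 = 0.7403
E(R) = R_f + β × MRP = 2.40% + 0.7403 × 8.29% = 8.54%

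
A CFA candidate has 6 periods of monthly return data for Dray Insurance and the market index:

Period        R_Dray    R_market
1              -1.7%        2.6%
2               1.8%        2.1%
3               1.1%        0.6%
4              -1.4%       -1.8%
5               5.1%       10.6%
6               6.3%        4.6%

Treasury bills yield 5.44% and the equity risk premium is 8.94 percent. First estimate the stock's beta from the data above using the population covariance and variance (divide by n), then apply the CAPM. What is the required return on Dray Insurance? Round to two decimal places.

10.47%

Mean R_i = (-1.7 + 1.8 + 1.1 − 1.4 + 5.1 + 6.3) / 6 = 1.8667%
Mean R_m = (2.6 + 2.1 + 0.6 − 1.8 + 10.6 + 4.6) / 6 = 3.1167%
Σ(R_i − R̄_i)(R_m − R̄_m) = 50.6733  ⇒  Cov = 50.6733 / 6 = 8.4456
Σ(R_m − R̄_m)² = 90.0083  ⇒  Var(R_m) = 90.0083 / 6 = 15.0014
β = Cov / Var(R_m) = 8.4456 / 15.0014 = 0.5630
E(R) = R_f + β × MRP = 5.44% + 0.5630 × 8.94% = 10.47%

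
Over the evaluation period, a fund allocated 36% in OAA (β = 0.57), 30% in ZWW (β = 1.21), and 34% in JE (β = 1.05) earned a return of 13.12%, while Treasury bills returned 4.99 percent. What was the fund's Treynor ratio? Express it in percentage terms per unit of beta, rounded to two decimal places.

8.79%

β_P = 0.36×0.57 + 0.30×1.21 + 0.34×1.05 = 0.9252
Treynor = (R_P − R_f) / β_P = (13.12% − 4.99%) / 0.9252 = 8.13% / 0.9252 = 8.79%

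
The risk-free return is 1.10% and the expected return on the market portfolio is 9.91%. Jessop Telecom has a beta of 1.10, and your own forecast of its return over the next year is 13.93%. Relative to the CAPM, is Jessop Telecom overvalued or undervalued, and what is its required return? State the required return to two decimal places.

MRP = 9.91% − 1.10% = 8.81%
Required return = R_f + β·MRP = 1.10% + 1.10 × 8.81% = 10.79%
Forecast 13.93% > required 10.79% → the stock plots above the SML → undervalued.

Undervalued; required return 10.79%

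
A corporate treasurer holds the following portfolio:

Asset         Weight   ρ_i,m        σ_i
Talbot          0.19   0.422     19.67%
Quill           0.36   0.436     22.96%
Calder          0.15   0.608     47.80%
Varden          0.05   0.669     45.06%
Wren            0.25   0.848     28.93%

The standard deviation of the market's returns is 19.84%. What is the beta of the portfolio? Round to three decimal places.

β_Talbot = 0.422 × 19.67% / 19.84% = 0.4184
β_Quill = 0.436 × 22.96% / 19.84% = 0.5046
β_Calder = 0.608 × 47.80% / 19.84% = 1.4648
β_Varden = 0.669 × 45.06% / 19.84% = 1.5194
β_Wren = 0.848 × 28.93% / 19.84% = 1.2365
β_P = Σ w_i β_i = 0.19×0.4184 + 0.36×0.5046 + 0.15×1.4648 + 0.05×1.5194 + 0.25×1.2365 = 0.8660

0.866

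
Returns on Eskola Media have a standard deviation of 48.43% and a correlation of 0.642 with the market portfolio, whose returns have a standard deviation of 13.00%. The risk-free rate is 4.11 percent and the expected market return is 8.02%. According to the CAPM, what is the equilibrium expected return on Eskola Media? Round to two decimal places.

13.46%

β = ρ × σ_i / σ_m = 0.642 × 48.43% / 13.00% = 2.3917
MRP = 8.02% − 4.11% = 3.91%
E(R) = 4.11% + 2.3917 × 3.91% = 13.46%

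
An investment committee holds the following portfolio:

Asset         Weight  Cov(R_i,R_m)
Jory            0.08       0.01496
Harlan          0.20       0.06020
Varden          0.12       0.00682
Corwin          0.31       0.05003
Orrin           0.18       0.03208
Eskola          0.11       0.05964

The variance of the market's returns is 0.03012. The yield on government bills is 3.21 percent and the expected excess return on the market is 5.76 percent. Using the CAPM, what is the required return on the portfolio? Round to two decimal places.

11.22%

β_Jory = 0.01496 / 0.03012 = 0.4967
β_Harlan = 0.06020 / 0.03012 = 1.9987
β_Varden = 0.00682 / 0.03012 = 0.2264
β_Corwin = 0.05003 / 0.03012 = 1.6610
β_Orrin = 0.03208 / 0.03012 = 1.0651
β_Eskola = 0.05964 / 0.03012 = 1.9801
β_P = Σ w_i β_i = 0.08×0.4967 + 0.20×1.9987 + 0.12×0.2264 + 0.31×1.6610 + 0.18×1.0651 + 0.11×1.9801 = 1.3911
E(R_P) = R_f + β_P × MRP = 3.21% + 1.3911 × 5.76% = 11.22%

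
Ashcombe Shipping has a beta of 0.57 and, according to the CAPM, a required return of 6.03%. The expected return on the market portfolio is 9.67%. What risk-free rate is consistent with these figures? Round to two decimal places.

1.20%

E(R) = R_f + β(E(R_m) − R_f) = R_f(1 − β) + β·E(R_m)
6.03% = R_f × (1 − 0.57) + 0.57 × 9.67%
6.03% = R_f × 0.43 + 5.5119%
R_f = (6.03% − 5.5119%) / 0.43 = 1.20%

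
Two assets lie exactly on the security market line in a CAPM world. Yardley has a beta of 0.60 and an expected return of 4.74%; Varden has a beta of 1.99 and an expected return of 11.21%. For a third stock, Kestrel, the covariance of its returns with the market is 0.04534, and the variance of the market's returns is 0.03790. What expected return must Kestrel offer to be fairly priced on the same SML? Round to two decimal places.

MRP = (11.21% − 4.74%) / (1.99 − 0.60) = 4.6547%
R_f = 4.74% − 0.60 × 4.6547% = 1.9472%
β_Kestrel = Cov / Var(R_m) = 0.04534 / 0.03790 = 1.1963
E(R_Kestrel) = R_f + β × MRP = 1.9472% + 1.1963 × 4.6547% = 7.52%

7.52%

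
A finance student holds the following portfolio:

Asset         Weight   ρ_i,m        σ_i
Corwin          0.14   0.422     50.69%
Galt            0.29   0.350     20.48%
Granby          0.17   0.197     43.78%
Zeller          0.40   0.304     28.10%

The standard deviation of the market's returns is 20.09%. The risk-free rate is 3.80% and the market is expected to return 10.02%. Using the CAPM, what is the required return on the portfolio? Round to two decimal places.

6.88%

β_Corwin = 0.422 × 50.69% / 20.09% = 1.0648
β_Galt = 0.350 × 20.48% / 20.09% = 0.3568
β_Granby = 0.197 × 43.78% / 20.09% = 0.4293
β_Zeller = 0.304 × 28.10% / 20.09% = 0.4252
β_P = Σ w_i β_i = 0.14×1.0648 + 0.29×0.3568 + 0.17×0.4293 + 0.40×0.4252 = 0.4956
MRP = 10.02% − 3.80% = 6.22%
E(R_P) = R_f + β_P × MRP = 3.80% + 0.4956 × 6.22% = 6.88%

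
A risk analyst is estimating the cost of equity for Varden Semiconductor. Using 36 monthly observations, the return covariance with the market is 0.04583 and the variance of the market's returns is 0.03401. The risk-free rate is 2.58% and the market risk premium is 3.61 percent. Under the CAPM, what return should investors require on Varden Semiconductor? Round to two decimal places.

β = Cov(R_i, R_m) / Var(R_m) = 0.04583 / 0.03401 = 1.3475
E(R) = R_f + β × MRP = 2.58% + 1.3475 × 3.61% = 7.44%

7.44%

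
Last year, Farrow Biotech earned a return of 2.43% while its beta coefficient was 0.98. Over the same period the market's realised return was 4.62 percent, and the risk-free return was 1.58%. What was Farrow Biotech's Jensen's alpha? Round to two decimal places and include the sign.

Market excess return = 4.62% − 1.58% = 3.04%
CAPM benchmark = R_f + β(R_m − R_f) = 1.58% + 0.98 × 3.04% = 4.5592%
α = actual − benchmark = 2.43% − 4.5592% = -2.13%

-2.13%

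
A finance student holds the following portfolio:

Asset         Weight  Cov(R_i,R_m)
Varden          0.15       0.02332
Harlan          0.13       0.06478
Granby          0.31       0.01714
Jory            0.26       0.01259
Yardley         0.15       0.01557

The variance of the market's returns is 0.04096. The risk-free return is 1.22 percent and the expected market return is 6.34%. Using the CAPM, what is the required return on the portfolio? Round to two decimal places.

4.08%

β_Varden = 0.02332 / 0.04096 = 0.5693
β_Harlan = 0.06478 / 0.04096 = 1.5815
β_Granby = 0.01714 / 0.04096 = 0.4185
β_Jory = 0.01259 / 0.04096 = 0.3074
β_Yardley = 0.01557 / 0.04096 = 0.3801
β_P = Σ w_i β_i = 0.15×0.5693 + 0.13×1.5815 + 0.31×0.4185 + 0.26×0.3074 + 0.15×0.3801 = 0.5577
MRP = 6.34% − 1.22% = 5.12%
E(R_P) = R_f + β_P × MRP = 1.22% + 0.5577 × 5.12% = 4.08%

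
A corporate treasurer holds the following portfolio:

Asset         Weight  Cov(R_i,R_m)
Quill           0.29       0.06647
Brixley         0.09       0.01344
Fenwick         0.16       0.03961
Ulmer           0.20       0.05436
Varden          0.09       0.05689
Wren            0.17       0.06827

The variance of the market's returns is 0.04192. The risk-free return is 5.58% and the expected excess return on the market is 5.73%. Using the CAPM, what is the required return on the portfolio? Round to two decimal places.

β_Quill = 0.06647 / 0.04192 = 1.5856
β_Brixley = 0.01344 / 0.04192 = 0.3206
β_Fenwick = 0.03961 / 0.04192 = 0.9449
β_Ulmer = 0.05436 / 0.04192 = 1.2968
β_Varden = 0.05689 / 0.04192 = 1.3571
β_Wren = 0.06827 / 0.04192 = 1.6286
β_P = Σ w_i β_i = 0.29×1.5856 + 0.09×0.3206 + 0.16×0.9449 + 0.20×1.2968 + 0.09×1.3571 + 0.17×1.6286 = 1.2982
E(R_P) = R_f + β_P × MRP = 5.58% + 1.2982 × 5.73% = 13.02%

13.02%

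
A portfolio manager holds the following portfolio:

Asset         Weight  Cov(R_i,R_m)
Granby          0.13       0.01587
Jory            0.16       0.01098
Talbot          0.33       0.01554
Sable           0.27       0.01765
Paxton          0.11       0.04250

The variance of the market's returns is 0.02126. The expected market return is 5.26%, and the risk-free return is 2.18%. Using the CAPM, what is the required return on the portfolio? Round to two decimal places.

β_Granby = 0.01587 / 0.02126 = 0.7465
β_Jory = 0.01098 / 0.02126 = 0.5165
β_Talbot = 0.01554 / 0.02126 = 0.7310
β_Sable = 0.01765 / 0.02126 = 0.8302
β_Paxton = 0.04250 / 0.02126 = 1.9991
β_P = Σ w_i β_i = 0.13×0.7465 + 0.16×0.5165 + 0.33×0.7310 + 0.27×0.8302 + 0.11×1.9991 = 0.8650
MRP = 5.26% − 2.18% = 3.08%
E(R_P) = R_f + β_P × MRP = 2.18% + 0.8650 × 3.08% = 4.84%

4.84%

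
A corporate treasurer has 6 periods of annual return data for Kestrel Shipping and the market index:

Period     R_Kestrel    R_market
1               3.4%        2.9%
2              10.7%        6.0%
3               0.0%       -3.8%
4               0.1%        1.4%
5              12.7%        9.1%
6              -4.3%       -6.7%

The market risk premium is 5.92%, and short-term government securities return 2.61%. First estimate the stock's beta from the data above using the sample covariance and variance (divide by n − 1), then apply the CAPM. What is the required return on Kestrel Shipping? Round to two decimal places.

8.86%

Mean R_i = (3.4 + 10.7 + 0.0 + 0.1 + 12.7 − 4.3) / 6 = 3.7667%
Mean R_m = (2.9 + 6.0 − 3.8 + 1.4 + 9.1 − 6.7) / 6 = 1.4833%
Σ(R_i − R̄_i)(R_m − R̄_m) = 185.0567  ⇒  Cov = 185.0567 / 5 = 37.0113
Σ(R_m − R̄_m)² = 175.3083  ⇒  Var(R_m) = 175.3083 / 5 = 35.0617
β = Cov / Var(R_m) = 37.0113 / 35.0617 = 1.0556
E(R) = R_f + β × MRP = 2.61% + 1.0556 × 5.92% = 8.86%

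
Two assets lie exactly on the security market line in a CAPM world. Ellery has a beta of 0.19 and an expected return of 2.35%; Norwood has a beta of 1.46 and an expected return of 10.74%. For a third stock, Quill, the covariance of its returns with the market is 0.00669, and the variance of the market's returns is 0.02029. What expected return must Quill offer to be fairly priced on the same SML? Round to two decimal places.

MRP = (10.74% − 2.35%) / (1.46 − 0.19) = 6.6063%
R_f = 2.35% − 0.19 × 6.6063% = 1.0948%
β_Quill = Cov / Var(R_m) = 0.00669 / 0.02029 = 0.3297
E(R_Quill) = R_f + β × MRP = 1.0948% + 0.3297 × 6.6063% = 3.27%

3.27%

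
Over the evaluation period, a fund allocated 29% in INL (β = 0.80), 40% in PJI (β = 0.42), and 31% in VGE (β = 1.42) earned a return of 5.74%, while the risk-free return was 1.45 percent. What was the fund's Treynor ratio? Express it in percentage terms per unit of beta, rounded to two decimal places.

β_P = 0.29×0.80 + 0.40×0.42 + 0.31×1.42 = 0.8402
Treynor = (R_P − R_f) / β_P = (5.74% − 1.45%) / 0.8402 = 4.29% / 0.8402 = 5.11%

5.11%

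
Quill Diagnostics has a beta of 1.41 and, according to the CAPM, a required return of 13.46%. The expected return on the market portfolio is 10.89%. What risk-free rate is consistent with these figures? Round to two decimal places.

4.62%

E(R) = R_f + β(E(R_m) − R_f) = R_f(1 − β) + β·E(R_m)
13.46% = R_f × (1 − 1.41) + 1.41 × 10.89%
13.46% = R_f × -0.41 + 15.3549%
R_f = (13.46% − 15.3549%) / -0.41 = 4.62%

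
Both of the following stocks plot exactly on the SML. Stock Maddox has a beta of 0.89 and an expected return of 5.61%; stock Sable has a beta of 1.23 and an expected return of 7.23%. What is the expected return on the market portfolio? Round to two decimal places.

Both satisfy E(R) = R_f + β·MRP, so the slope of the SML is
MRP = (7.23% − 5.61%) / (1.23 − 0.89) = 1.62% / 0.34 = 4.7647%
R_f = E(R_Maddox) − β_Maddox·MRP = 5.61% − 0.89 × 4.7647% = 1.3694%
E(R_m) = R_f + MRP = 1.3694% + 4.7647% = 6.13%

6.13%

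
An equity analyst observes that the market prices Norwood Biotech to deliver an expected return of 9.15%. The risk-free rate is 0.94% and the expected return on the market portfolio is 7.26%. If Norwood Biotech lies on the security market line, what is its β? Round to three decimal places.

MRP = 7.26% − 0.94% = 6.32%
β = (E(R) − R_f) / MRP = (9.15% − 0.94%) / 6.32% = 8.21% / 6.32% = 1.299

1.299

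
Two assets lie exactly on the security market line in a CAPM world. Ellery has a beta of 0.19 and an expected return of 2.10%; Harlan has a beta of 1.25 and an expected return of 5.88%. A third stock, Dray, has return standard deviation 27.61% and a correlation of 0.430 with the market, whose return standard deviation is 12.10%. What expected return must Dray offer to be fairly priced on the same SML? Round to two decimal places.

MRP = (5.88% − 2.10%) / (1.25 − 0.19) = 3.5660%
R_f = 2.10% − 0.19 × 3.5660% = 1.4225%
β_Dray = ρ·σ_i/σ_m = 0.430 × 27.61 / 12.10 = 0.9812
E(R_Dray) = R_f + β × MRP = 1.4225% + 0.9812 × 3.5660% = 4.92%

4.92%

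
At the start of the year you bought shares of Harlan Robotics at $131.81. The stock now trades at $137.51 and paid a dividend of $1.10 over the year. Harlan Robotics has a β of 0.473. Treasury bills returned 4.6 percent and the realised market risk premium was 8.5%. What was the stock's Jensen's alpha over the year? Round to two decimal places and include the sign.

-3.46%

Realised HPR = (P1 + D1 − P0) / P0 = (137.51 + 1.10 − 131.81) / 131.81 = 6.80 / 131.81 = 5.1589%
CAPM required = R_f + β·MRP = 4.6% + 0.473 × 8.5% = 8.6205%
α = realised − required = 5.1589% − 8.6205% = -3.46%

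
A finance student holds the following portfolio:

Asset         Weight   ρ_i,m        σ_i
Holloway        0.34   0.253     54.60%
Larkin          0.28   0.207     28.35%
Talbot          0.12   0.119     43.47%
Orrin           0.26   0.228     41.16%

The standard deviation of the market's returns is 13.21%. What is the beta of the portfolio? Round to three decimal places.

0.712

β_Holloway = 0.253 × 54.60% / 13.21% = 1.0457
β_Larkin = 0.207 × 28.35% / 13.21% = 0.4442
β_Talbot = 0.119 × 43.47% / 13.21% = 0.3916
β_Orrin = 0.228 × 41.16% / 13.21% = 0.7104
β_P = Σ w_i β_i = 0.34×1.0457 + 0.28×0.4442 + 0.12×0.3916 + 0.26×0.7104 = 0.7116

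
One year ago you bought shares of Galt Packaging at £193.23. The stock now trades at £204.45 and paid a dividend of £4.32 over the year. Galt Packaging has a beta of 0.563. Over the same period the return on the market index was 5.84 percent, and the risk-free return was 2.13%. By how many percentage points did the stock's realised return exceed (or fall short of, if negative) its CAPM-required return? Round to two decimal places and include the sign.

Realised HPR = (P1 + D1 − P0) / P0 = (204.45 + 4.32 − 193.23) / 193.23 = 15.54 / 193.23 = 8.0422%
MRP = 5.84% − 2.13% = 3.71%
CAPM required = R_f + β·MRP = 2.13% + 0.563 × 3.71% = 4.21873%
α = realised − required = 8.0422% − 4.21873% = +3.82%

+3.82%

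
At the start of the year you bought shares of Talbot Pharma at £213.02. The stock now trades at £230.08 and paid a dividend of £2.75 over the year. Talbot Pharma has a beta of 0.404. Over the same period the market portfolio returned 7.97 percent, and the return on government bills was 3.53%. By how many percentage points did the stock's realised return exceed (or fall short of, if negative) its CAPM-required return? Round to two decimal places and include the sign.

+3.98%

Realised HPR = (P1 + D1 − P0) / P0 = (230.08 + 2.75 − 213.02) / 213.02 = 19.81 / 213.02 = 9.2996%
MRP = 7.97% − 3.53% = 4.44%
CAPM required = R_f + β·MRP = 3.53% + 0.404 × 4.44% = 5.32376%
α = realised − required = 9.2996% − 5.32376% = +3.98%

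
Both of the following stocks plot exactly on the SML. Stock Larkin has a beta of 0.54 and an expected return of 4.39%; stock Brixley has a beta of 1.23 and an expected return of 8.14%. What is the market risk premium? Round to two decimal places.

5.43%

Both satisfy E(R) = R_f + β·MRP, so the slope of the SML is
MRP = (8.14% − 4.39%) / (1.23 − 0.54) = 3.75% / 0.69 = 5.4348%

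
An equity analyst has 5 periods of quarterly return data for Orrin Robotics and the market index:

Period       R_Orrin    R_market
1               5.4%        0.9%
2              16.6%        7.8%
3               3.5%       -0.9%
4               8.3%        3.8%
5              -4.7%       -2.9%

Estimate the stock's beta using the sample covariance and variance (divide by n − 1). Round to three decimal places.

Mean R_i = (5.4 + 16.6 + 3.5 + 8.3 − 4.7) / 5 = 5.8200%
Mean R_m = (0.9 + 7.8 − 0.9 + 3.8 − 2.9) / 5 = 1.7400%
Σ(R_i − R̄_i)(R_m − R̄_m) = 125.7260  ⇒  Cov = 125.7260 / 4 = 31.4315
Σ(R_m − R̄_m)² = 70.1720  ⇒  Var(R_m) = 70.1720 / 4 = 17.5430
β = Cov / Var(R_m) = 31.4315 / 17.5430 = 1.7917

1.792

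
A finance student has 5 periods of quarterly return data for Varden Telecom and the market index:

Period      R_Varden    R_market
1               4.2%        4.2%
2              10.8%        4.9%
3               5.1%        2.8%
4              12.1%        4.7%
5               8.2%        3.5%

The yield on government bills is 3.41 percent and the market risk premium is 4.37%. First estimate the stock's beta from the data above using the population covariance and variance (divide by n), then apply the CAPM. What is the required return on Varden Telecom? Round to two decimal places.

Mean R_i = (4.2 + 10.8 + 5.1 + 12.1 + 8.2) / 5 = 8.0800%
Mean R_m = (4.2 + 4.9 + 2.8 + 4.7 + 3.5) / 5 = 4.0200%
Σ(R_i − R̄_i)(R_m − R̄_m) = 8.0020  ⇒  Cov = 8.0020 / 5 = 1.6004
Σ(R_m − R̄_m)² = 3.0280  ⇒  Var(R_m) = 3.0280 / 5 = 0.6056
β = Cov / Var(R_m) = 1.6004 / 0.6056 = 2.6427
E(R) = R_f + β × MRP = 3.41% + 2.6427 × 4.37% = 14.96%

14.96%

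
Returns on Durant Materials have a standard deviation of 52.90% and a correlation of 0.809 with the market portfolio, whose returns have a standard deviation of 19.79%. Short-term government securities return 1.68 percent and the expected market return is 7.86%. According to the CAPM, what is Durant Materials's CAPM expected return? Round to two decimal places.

15.04%

β = ρ × σ_i / σ_m = 0.809 × 52.90% / 19.79% = 2.1625
MRP = 7.86% − 1.68% = 6.18%
E(R) = 1.68% + 2.1625 × 6.18% = 15.04%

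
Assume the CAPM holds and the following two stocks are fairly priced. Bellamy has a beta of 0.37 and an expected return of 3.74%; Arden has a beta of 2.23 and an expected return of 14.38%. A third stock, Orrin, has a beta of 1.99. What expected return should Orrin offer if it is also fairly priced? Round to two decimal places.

13.01%

MRP (SML slope) = (14.38% − 3.74%) / (2.23 − 0.37) = 10.64% / 1.86 = 5.7204%
R_f (intercept) = 3.74% − 0.37 × 5.7204% = 1.6235%
E(R_Orrin) = R_f + β × MRP = 1.6235% + 1.99 × 5.7204% = 13.01%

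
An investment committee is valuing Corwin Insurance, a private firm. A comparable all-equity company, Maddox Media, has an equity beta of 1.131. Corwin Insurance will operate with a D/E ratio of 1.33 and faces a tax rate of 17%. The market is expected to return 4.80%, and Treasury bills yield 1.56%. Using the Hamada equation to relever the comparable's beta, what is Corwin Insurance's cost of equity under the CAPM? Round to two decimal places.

β_L = β_U × [1 + (1 − t)(D/E)] = 1.131 × [1 + (1 − 0.17) × 1.33]
    = 1.131 × [1 + 0.83 × 1.33] = 1.131 × 2.1039 = 2.3795
MRP = 4.80% − 1.56% = 3.24%
E(R) = R_f + β_L × MRP = 1.56% + 2.3795 × 3.24% = 9.27%

9.27%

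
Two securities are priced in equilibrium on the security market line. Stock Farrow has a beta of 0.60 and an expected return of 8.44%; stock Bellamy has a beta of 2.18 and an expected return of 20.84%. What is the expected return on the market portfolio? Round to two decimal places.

Both satisfy E(R) = R_f + β·MRP, so the slope of the SML is
MRP = (20.84% − 8.44%) / (2.18 − 0.60) = 12.40% / 1.58 = 7.8481%
R_f = E(R_Farrow) − β_Farrow·MRP = 8.44% − 0.60 × 7.8481% = 3.7311%
E(R_m) = R_f + MRP = 3.7311% + 7.8481% = 11.58%

11.58%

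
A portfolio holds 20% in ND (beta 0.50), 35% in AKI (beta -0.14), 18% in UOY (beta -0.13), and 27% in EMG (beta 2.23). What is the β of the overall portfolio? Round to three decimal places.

0.630

β_P = Σ w_i β_i = 0.20×0.50 + 0.35×-0.14 + 0.18×-0.13 + 0.27×2.23 = 0.6297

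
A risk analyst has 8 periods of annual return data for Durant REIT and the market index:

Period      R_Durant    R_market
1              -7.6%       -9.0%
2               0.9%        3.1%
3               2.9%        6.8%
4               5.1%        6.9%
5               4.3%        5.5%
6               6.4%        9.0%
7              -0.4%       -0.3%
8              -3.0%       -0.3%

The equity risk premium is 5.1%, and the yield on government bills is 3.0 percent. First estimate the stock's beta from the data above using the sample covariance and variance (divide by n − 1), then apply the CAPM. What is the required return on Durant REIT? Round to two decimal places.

6.98%

Mean R_i = (-7.6 + 0.9 + 2.9 + 5.1 + 4.3 + 6.4 − 0.4 − 3.0) / 8 = 1.0750%
Mean R_m = (-9.0 + 3.1 + 6.8 + 6.9 + 5.5 + 9.0 − 0.3 − 0.3) / 8 = 2.7125%
Σ(R_i − R̄_i)(R_m − R̄_m) = 185.0425  ⇒  Cov = 185.0425 / 7 = 26.4346
Σ(R_m − R̄_m)² = 237.0288  ⇒  Var(R_m) = 237.0288 / 7 = 33.8613
β = Cov / Var(R_m) = 26.4346 / 33.8613 = 0.7807
E(R) = R_f + β × MRP = 3.0% + 0.7807 × 5.1% = 6.98%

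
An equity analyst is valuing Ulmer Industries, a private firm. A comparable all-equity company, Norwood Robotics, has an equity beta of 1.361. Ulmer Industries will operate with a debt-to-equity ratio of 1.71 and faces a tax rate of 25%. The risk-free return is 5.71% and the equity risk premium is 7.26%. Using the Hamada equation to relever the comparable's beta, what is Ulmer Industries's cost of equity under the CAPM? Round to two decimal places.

β_L = β_U × [1 + (1 − t)(D/E)] = 1.361 × [1 + (1 − 0.25) × 1.71]
    = 1.361 × [1 + 0.75 × 1.71] = 1.361 × 2.2825 = 3.1065
E(R) = R_f + β_L × MRP = 5.71% + 3.1065 × 7.26% = 28.26%

28.26%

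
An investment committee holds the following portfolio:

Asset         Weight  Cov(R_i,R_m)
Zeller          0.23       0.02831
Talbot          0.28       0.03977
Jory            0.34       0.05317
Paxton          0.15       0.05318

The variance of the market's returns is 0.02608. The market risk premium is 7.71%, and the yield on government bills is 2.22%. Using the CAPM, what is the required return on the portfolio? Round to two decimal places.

β_Zeller = 0.02831 / 0.02608 = 1.0855
β_Talbot = 0.03977 / 0.02608 = 1.5249
β_Jory = 0.05317 / 0.02608 = 2.0387
β_Paxton = 0.05318 / 0.02608 = 2.0391
β_P = Σ w_i β_i = 0.23×1.0855 + 0.28×1.5249 + 0.34×2.0387 + 0.15×2.0391 = 1.6757
E(R_P) = R_f + β_P × MRP = 2.22% + 1.6757 × 7.71% = 15.14%

15.14%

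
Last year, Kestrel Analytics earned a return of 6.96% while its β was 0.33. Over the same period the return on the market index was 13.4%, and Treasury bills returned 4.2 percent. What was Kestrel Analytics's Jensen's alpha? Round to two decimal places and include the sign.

-0.28%

Market excess return = 13.4% − 4.2% = 9.20%
CAPM benchmark = R_f + β(R_m − R_f) = 4.2% + 0.33 × 9.2% = 7.2360%
α = actual − benchmark = 6.96% − 7.2360% = -0.28%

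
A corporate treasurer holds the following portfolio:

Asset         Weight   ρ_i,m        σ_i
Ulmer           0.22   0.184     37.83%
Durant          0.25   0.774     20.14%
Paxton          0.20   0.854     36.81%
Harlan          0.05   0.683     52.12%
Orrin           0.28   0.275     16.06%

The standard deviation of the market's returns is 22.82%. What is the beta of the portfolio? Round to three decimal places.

0.646

β_Ulmer = 0.184 × 37.83% / 22.82% = 0.3050
β_Durant = 0.774 × 20.14% / 22.82% = 0.6831
β_Paxton = 0.854 × 36.81% / 22.82% = 1.3776
β_Harlan = 0.683 × 52.12% / 22.82% = 1.5599
β_Orrin = 0.275 × 16.06% / 22.82% = 0.1935
β_P = Σ w_i β_i = 0.22×0.3050 + 0.25×0.6831 + 0.20×1.3776 + 0.05×1.5599 + 0.28×0.1935 = 0.6456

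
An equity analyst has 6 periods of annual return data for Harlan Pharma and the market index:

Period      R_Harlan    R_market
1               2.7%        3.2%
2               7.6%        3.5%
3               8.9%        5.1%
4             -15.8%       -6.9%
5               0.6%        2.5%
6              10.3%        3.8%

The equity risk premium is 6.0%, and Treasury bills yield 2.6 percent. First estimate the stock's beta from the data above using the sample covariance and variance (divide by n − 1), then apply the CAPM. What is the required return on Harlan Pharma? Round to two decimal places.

15.34%

Mean R_i = (2.7 + 7.6 + 8.9 − 15.8 + 0.6 + 10.3) / 6 = 2.3833%
Mean R_m = (3.2 + 3.5 + 5.1 − 6.9 + 2.5 + 3.8) / 6 = 1.8667%
Σ(R_i − R̄_i)(R_m − R̄_m) = 203.5967  ⇒  Cov = 203.5967 / 5 = 40.7193
Σ(R_m − R̄_m)² = 95.8933  ⇒  Var(R_m) = 95.8933 / 5 = 19.1787
β = Cov / Var(R_m) = 40.7193 / 19.1787 = 2.1232
E(R) = R_f + β × MRP = 2.6% + 2.1232 × 6.0% = 15.34%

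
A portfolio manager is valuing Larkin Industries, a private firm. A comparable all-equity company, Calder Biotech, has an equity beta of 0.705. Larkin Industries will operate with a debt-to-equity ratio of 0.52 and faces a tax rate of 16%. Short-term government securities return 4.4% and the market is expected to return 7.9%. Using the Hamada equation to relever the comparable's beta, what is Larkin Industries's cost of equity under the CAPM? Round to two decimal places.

β_L = β_U × [1 + (1 − t)(D/E)] = 0.705 × [1 + (1 − 0.16) × 0.52]
    = 0.705 × [1 + 0.84 × 0.52] = 0.705 × 1.4368 = 1.0129
MRP = 7.9% − 4.4% = 3.50%
E(R) = R_f + β_L × MRP = 4.4% + 1.0129 × 3.5% = 7.95%

7.95%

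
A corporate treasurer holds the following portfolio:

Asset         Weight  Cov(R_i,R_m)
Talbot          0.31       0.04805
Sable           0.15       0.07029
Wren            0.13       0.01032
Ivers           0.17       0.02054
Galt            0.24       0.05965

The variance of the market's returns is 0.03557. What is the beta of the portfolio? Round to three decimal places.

β_Talbot = 0.04805 / 0.03557 = 1.3509
β_Sable = 0.07029 / 0.03557 = 1.9761
β_Wren = 0.01032 / 0.03557 = 0.2901
β_Ivers = 0.02054 / 0.03557 = 0.5775
β_Galt = 0.05965 / 0.03557 = 1.6770
β_P = Σ w_i β_i = 0.31×1.3509 + 0.15×1.9761 + 0.13×0.2901 + 0.17×0.5775 + 0.24×1.6770 = 1.2536

1.254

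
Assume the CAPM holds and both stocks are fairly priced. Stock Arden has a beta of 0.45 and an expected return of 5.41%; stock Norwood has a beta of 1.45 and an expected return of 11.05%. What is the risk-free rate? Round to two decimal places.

2.87%

Both satisfy E(R) = R_f + β·MRP, so the slope of the SML is
MRP = (11.05% − 5.41%) / (1.45 − 0.45) = 5.64% / 1.00 = 5.6400%
R_f = E(R_Arden) − β_Arden·MRP = 5.41% − 0.45 × 5.6400% = 2.8720%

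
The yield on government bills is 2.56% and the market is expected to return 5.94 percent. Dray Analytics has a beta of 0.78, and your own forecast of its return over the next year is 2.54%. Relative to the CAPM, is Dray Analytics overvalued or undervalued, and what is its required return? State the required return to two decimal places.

Overvalued; required return 5.20%

MRP = 5.94% − 2.56% = 3.38%
Required return = R_f + β·MRP = 2.56% + 0.78 × 3.38% = 5.20%
Forecast 2.54% < required 5.20% → the stock plots below the SML → overvalued.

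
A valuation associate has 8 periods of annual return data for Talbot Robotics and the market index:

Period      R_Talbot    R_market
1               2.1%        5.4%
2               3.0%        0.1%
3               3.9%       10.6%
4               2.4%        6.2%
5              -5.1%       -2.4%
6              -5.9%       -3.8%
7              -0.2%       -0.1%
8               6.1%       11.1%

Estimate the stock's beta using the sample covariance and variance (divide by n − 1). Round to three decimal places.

Mean R_i = (2.1 + 3.0 + 3.9 + 2.4 − 5.1 − 5.9 − 0.2 + 6.1) / 8 = 0.7875%
Mean R_m = (5.4 + 0.1 + 10.6 + 6.2 − 2.4 − 3.8 − 0.1 + 11.1) / 8 = 3.3875%
Σ(R_i − R̄_i)(R_m − R̄_m) = 148.9088  ⇒  Cov = 148.9088 / 7 = 21.2727
Σ(R_m − R̄_m)² = 231.5888  ⇒  Var(R_m) = 231.5888 / 7 = 33.0841
β = Cov / Var(R_m) = 21.2727 / 33.0841 = 0.6430

0.643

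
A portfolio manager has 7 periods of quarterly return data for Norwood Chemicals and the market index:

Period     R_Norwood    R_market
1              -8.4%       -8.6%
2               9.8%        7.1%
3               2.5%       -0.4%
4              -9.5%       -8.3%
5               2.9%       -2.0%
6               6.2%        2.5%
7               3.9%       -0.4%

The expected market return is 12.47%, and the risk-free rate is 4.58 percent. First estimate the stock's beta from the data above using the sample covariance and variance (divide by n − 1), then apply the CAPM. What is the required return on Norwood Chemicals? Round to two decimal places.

14.52%

Mean R_i = (-8.4 + 9.8 + 2.5 − 9.5 + 2.9 + 6.2 + 3.9) / 7 = 1.0571%
Mean R_m = (-8.6 + 7.1 − 0.4 − 8.3 − 2.0 + 2.5 − 0.4) / 7 = -1.4429%
Σ(R_i − R̄_i)(R_m − R̄_m) = 238.4871  ⇒  Cov = 238.4871 / 6 = 39.7479
Σ(R_m − R̄_m)² = 189.2571  ⇒  Var(R_m) = 189.2571 / 6 = 31.5429
β = Cov / Var(R_m) = 39.7479 / 31.5429 = 1.2601
MRP = 12.47% − 4.58% = 7.89%
E(R) = R_f + β × MRP = 4.58% + 1.2601 × 7.89% = 14.52%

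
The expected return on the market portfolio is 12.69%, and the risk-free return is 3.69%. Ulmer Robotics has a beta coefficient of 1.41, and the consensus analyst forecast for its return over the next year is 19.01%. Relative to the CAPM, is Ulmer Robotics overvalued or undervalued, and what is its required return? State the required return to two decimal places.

Undervalued; required return 16.38%

MRP = 12.69% − 3.69% = 9.00%
Required return = R_f + β·MRP = 3.69% + 1.41 × 9.00% = 16.38%
Forecast 19.01% > required 16.38% → the stock plots above the SML → undervalued.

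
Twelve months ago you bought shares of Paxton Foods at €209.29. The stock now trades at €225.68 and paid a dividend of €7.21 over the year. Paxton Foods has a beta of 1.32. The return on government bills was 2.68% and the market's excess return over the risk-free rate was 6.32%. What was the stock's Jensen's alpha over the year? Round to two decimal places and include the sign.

Realised HPR = (P1 + D1 − P0) / P0 = (225.68 + 7.21 − 209.29) / 209.29 = 23.60 / 209.29 = 11.2762%
CAPM required = R_f + β·MRP = 2.68% + 1.32 × 6.32% = 11.0224%
α = realised − required = 11.2762% − 11.0224% = +0.25%

+0.25%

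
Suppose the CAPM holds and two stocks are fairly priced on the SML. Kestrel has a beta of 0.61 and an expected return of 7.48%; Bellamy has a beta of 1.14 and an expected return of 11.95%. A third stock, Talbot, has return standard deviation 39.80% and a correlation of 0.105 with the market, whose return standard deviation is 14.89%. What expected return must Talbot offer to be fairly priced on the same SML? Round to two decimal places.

MRP = (11.95% − 7.48%) / (1.14 − 0.61) = 8.4340%
R_f = 7.48% − 0.61 × 8.4340% = 2.3353%
β_Talbot = ρ·σ_i/σ_m = 0.105 × 39.80 / 14.89 = 0.2807
E(R_Talbot) = R_f + β × MRP = 2.3353% + 0.2807 × 8.4340% = 4.70%

4.70%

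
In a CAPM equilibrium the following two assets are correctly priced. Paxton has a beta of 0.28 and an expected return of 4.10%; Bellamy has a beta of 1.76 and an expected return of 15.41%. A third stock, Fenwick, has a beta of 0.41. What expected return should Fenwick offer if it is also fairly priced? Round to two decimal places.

MRP (SML slope) = (15.41% − 4.10%) / (1.76 − 0.28) = 11.31% / 1.48 = 7.6419%
R_f (intercept) = 4.10% − 0.28 × 7.6419% = 1.9603%
E(R_Fenwick) = R_f + β × MRP = 1.9603% + 0.41 × 7.6419% = 5.09%

5.09%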